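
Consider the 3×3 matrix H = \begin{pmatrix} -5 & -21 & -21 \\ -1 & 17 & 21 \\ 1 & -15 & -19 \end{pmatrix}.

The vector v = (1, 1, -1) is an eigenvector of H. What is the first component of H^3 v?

First find the eigenvalue: Hv = (-5, -5, 5) = -5·(1, 1, -1), so λ = -5.
Then H^3 v = λ^3·v = (-5)^3·(1, 1, -1) = -125·(1, 1, -1) = (-125, -125, 125).

-125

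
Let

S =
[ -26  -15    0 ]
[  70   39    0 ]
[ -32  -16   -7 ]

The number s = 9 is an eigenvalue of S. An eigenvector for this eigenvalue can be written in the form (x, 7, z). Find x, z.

-3, -1

We need (S - 9I)v = 0.
S - 9I = [[-35, -15, 0], [70, 30, 0], [-32, -16, -16]].
Row 1: (-35)·x + (-15)·7 + (0)·z = 0
Row 2: (70)·x + (30)·7 + (0)·z = 0
Row 3: (-32)·x + (-16)·7 + (-16)·z = 0
Solving gives x = -3, z = -1.
Check: S·(-3, 7, -1) = (-27, 63, -9) = 9·(-3, 7, -1).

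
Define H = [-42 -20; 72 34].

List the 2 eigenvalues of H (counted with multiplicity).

-6, -2

det(H - lambda·I) = (-42 - lambda)(34 - lambda) - (-20)·(72) = lambda^2 + 8·lambda + 12.
This factors as (lambda + 6)·(lambda + 2) = 0.
Eigenvalues: -6, -2.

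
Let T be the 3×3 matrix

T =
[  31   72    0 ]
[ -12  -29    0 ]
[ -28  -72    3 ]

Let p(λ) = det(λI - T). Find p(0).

105

p(0) = det(0·I − T) = det(−T) = (−1)^3·det(T).
det(T) = -105, so p(0) = 105.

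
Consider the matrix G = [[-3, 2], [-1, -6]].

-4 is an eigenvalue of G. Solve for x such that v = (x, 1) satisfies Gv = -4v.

We need (G + 4I)v = 0.
G + 4I = [[1, 2], [-1, -2]].
Row 1: (1)·x + (2)·1 = 0
Row 2: (-1)·x + (-2)·1 = 0
Solving gives x = -2.
Check: G·(-2, 1) = (8, -4) = -4·(-2, 1).

-2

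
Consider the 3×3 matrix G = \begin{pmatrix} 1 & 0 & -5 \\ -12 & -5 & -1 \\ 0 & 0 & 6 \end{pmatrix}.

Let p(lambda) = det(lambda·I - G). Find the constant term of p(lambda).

30

p(lambda) = lambda^3 - 2·lambda^2 - 29·lambda + 30.
The constant term is 30.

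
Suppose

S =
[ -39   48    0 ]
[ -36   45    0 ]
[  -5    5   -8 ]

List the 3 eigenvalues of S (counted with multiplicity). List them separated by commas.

Set up det(tI - S) = 0.
Expanding along the first row, p(t) = t^3 + 2t^2 - 75t - 216.
Rational-root test: t = -8 gives p(-8) = 0.
Factor out (t + 8): p(t) = (t + 8)·(t^2 - 6t - 27).
The quadratic factors as (t + 3)·(t - 9).
Eigenvalues: -8, -3, 9.

-8, -3, 9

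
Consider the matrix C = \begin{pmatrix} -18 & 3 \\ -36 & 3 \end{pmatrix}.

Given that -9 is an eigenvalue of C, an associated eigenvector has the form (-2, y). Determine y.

We need (C + 9I)v = 0.
C + 9I = [[-9, 3], [-36, 12]].
Row 1: (-9)·-2 + (3)·y = 0
Row 2: (-36)·-2 + (12)·y = 0
Solving gives y = -6.
Check: C·(-2, -6) = (18, 54) = -9·(-2, -6).

-6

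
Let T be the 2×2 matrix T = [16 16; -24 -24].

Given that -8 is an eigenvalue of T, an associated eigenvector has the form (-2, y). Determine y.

3

We need (T + 8I)v = 0.
T + 8I = [[24, 16], [-24, -16]].
Row 1: (24)·-2 + (16)·y = 0
Row 2: (-24)·-2 + (-16)·y = 0
Solving gives y = 3.
Check: T·(-2, 3) = (16, -24) = -8·(-2, 3).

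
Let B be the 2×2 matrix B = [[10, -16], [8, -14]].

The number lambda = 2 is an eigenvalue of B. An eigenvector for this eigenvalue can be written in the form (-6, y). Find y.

We need (B - 2I)v = 0.
B - 2I = [[8, -16], [8, -16]].
Row 1: (8)·-6 + (-16)·y = 0
Row 2: (8)·-6 + (-16)·y = 0
Solving gives y = -3.
Check: B·(-6, -3) = (-12, -6) = 2·(-6, -3).

-3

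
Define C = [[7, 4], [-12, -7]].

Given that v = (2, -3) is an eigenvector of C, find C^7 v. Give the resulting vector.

(2, -3)

First find the eigenvalue: Cv = (2, -3) = 1·(2, -3), so λ = 1.
Then C^7 v = λ^7·v = 1^7·(2, -3) = 1·(2, -3) = (2, -3).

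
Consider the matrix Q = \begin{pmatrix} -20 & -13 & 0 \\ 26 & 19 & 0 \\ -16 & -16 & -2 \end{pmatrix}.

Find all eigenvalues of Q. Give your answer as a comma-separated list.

-7, -2, 6

Compute the characteristic polynomial p(λ) = det(λI - Q).
Expanding the 3×3 determinant: p(λ) = λ^3 + 3λ^2 - 40λ - 84.
Rational-root test: λ = -2 gives p(-2) = 0.
Factor out (λ + 2): p(λ) = (λ + 2)·(λ^2 + λ - 42).
The quadratic factors as (λ + 7)·(λ - 6).
Eigenvalues: -7, -2, 6.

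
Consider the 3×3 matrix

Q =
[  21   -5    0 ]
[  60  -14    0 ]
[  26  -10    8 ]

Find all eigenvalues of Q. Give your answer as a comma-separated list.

The characteristic polynomial is p(r) = det(rI - Q).
Cofactor expansion gives p(r) = r^3 - 15r^2 + 62r - 48.
Rational-root test: r = 1 gives p(1) = 0.
Dividing by (r - 1) leaves r^2 - 14r + 48.
The quadratic factors as (r - 6)·(r - 8).
Eigenvalues: 1, 6, 8.

1, 6, 8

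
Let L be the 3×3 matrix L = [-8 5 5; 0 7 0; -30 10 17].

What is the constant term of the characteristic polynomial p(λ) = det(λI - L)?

p(0) = det(0·I − L) = det(−L) = (−1)^3·det(L).
det(L) = 98, so p(0) = -98.

-98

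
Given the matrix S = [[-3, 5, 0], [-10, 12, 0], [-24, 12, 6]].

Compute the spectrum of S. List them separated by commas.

2, 6, 7

Compute the characteristic polynomial p(lambda) = det(lambda·I - S).
Cofactor expansion gives p(lambda) = lambda^3 - 15·lambda^2 + 68·lambda - 84.
Try lambda = 2: p(2) = 0, so 2 is a root.
Factor out (lambda - 2): p(lambda) = (lambda - 2)·(lambda^2 - 13·lambda + 42).
The quadratic factors as (lambda - 6)·(lambda - 7).
Eigenvalues: 2, 6, 7.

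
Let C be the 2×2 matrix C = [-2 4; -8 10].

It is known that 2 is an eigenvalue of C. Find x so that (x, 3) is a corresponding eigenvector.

We need (C - 2I)v = 0.
C - 2I = [[-4, 4], [-8, 8]].
Row 1: (-4)·x + (4)·3 = 0
Row 2: (-8)·x + (8)·3 = 0
Solving gives x = 3.
Check: C·(3, 3) = (6, 6) = 2·(3, 3).

3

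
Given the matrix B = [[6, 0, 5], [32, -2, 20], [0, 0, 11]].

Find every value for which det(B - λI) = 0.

-2, 6, 11

The characteristic polynomial is p(λ) = det(λI - B).
Expanding along the first row, p(λ) = λ^3 - 15λ^2 + 32λ + 132.
Since p(11) = 0, λ = 11 is a root.
Dividing by (λ - 11) leaves λ^2 - 4λ - 12.
The quadratic factors as (λ + 2)·(λ - 6).
Eigenvalues: -2, 6, 11.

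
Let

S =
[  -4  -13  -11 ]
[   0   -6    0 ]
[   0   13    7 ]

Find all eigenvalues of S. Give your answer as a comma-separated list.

Compute the characteristic polynomial p(λ) = det(λI - S).
Expanding along the first row, p(λ) = λ^3 + 3λ^2 - 46λ - 168.
Rational-root test: λ = -4 gives p(-4) = 0.
Factor out (λ + 4): p(λ) = (λ + 4)·(λ^2 - λ - 42).
The quadratic factors as (λ + 6)·(λ - 7).
Eigenvalues: -6, -4, 7.

-6, -4, 7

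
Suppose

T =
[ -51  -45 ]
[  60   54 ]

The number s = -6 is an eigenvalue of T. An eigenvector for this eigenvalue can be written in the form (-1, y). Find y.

1

We need (T + 6I)v = 0.
T + 6I = [[-45, -45], [60, 60]].
Row 1: (-45)·-1 + (-45)·y = 0
Row 2: (60)·-1 + (60)·y = 0
Solving gives y = 1.
Check: T·(-1, 1) = (6, -6) = -6·(-1, 1).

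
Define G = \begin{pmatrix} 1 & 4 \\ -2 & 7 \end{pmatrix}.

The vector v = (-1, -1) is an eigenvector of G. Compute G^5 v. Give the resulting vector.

First find the eigenvalue: Gv = (-5, -5) = 5·(-1, -1), so λ = 5.
Then G^5 v = λ^5·v = 5^5·(-1, -1) = 3125·(-1, -1) = (-3125, -3125).

(-3125, -3125)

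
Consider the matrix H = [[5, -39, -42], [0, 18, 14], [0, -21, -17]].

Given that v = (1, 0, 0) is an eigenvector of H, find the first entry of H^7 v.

First find the eigenvalue: Hv = (5, 0, 0) = 5·(1, 0, 0), so λ = 5.
Then H^7 v = λ^7·v = 5^7·(1, 0, 0) = 78125·(1, 0, 0) = (78125, 0, 0).

78125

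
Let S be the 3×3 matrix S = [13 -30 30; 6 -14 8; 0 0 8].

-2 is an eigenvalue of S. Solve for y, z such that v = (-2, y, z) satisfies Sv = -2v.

We need (S + 2I)v = 0.
S + 2I = [[15, -30, 30], [6, -12, 8], [0, 0, 10]].
Row 1: (15)·-2 + (-30)·y + (30)·z = 0
Row 2: (6)·-2 + (-12)·y + (8)·z = 0
Row 3: (0)·-2 + (0)·y + (10)·z = 0
Solving gives y = -1, z = 0.
Check: S·(-2, -1, 0) = (4, 2, 0) = -2·(-2, -1, 0).

-1, 0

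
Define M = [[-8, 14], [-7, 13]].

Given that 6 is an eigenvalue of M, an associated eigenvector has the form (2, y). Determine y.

We need (M - 6I)v = 0.
M - 6I = [[-14, 14], [-7, 7]].
Row 1: (-14)·2 + (14)·y = 0
Row 2: (-7)·2 + (7)·y = 0
Solving gives y = 2.
Check: M·(2, 2) = (12, 12) = 6·(2, 2).

2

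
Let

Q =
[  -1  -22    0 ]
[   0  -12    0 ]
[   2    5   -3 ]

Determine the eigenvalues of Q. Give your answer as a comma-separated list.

-12, -3, -1

Compute the characteristic polynomial p(λ) = det(λI - Q).
Expanding along the first row, p(λ) = λ^3 + 16λ^2 + 51λ + 36.
Rational-root test: λ = -3 gives p(-3) = 0.
Factor out (λ + 3): p(λ) = (λ + 3)·(λ^2 + 13λ + 12).
The quadratic factors as (λ + 12)·(λ + 1).
Eigenvalues: -12, -3, -1.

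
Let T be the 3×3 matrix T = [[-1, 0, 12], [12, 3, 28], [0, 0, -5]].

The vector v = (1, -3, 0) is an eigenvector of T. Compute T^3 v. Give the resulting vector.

(-1, 3, 0)

First find the eigenvalue: Tv = (-1, 3, 0) = -1·(1, -3, 0), so λ = -1.
Then T^3 v = λ^3·v = (-1)^3·(1, -3, 0) = -1·(1, -3, 0) = (-1, 3, 0).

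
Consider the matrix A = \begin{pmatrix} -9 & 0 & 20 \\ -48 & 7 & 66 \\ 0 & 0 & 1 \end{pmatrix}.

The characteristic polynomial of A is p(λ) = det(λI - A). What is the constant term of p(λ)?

p(λ) = λ^3 + λ^2 - 65λ + 63.
The constant term is 63.

63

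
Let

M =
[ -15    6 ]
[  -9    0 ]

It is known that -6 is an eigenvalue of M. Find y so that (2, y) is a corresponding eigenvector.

3

We need (M + 6I)v = 0.
M + 6I = [[-9, 6], [-9, 6]].
Row 1: (-9)·2 + (6)·y = 0
Row 2: (-9)·2 + (6)·y = 0
Solving gives y = 3.
Check: M·(2, 3) = (-12, -18) = -6·(2, 3).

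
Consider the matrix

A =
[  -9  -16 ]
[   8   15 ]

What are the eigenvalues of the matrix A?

-1, 7

det(A - λI) = (-9 - λ)(15 - λ) - (-16)·(8) = λ^2 - 6λ - 7.
This factors as (λ + 1)·(λ - 7) = 0.
Eigenvalues: -1, 7.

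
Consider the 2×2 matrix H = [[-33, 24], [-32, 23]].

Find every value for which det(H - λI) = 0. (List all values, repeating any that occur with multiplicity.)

det(H - λI) = (-33 - λ)(23 - λ) - (24)·(-32) = λ^2 + 10λ + 9.
This factors as (λ + 9)·(λ + 1) = 0.
Eigenvalues: -9, -1.

-9, -1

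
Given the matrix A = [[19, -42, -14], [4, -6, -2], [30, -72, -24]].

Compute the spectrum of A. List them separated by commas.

Compute the characteristic polynomial p(r) = det(rI - A).
Cofactor expansion gives p(r) = r^3 + 11r^2 + 18r.
Try r = -9: p(-9) = 0, so -9 is a root.
Factor out (r + 9): p(r) = (r + 9)·(r^2 + 2r).
The quadratic factors as (r + 2)·r.
Eigenvalues: -9, -2, 0.

-9, -2, 0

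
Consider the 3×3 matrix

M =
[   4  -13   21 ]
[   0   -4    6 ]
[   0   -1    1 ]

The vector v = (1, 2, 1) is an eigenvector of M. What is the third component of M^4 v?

First find the eigenvalue: Mv = (-1, -2, -1) = -1·(1, 2, 1), so λ = -1.
Then M^4 v = λ^4·v = (-1)^4·(1, 2, 1) = 1·(1, 2, 1) = (1, 2, 1).

1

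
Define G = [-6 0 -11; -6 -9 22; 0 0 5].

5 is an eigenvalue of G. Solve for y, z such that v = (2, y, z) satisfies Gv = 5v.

-4, -2

We need (G - 5I)v = 0.
G - 5I = [[-11, 0, -11], [-6, -14, 22], [0, 0, 0]].
Row 1: (-11)·2 + (0)·y + (-11)·z = 0
Row 2: (-6)·2 + (-14)·y + (22)·z = 0
Row 3: (0)·2 + (0)·y + (0)·z = 0
Solving gives y = -4, z = -2.
Check: G·(2, -4, -2) = (10, -20, -10) = 5·(2, -4, -2).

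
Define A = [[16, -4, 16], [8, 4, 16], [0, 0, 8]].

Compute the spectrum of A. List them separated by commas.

8, 8, 12

The characteristic polynomial is p(λ) = det(λI - A).
Cofactor expansion gives p(λ) = λ^3 - 28λ^2 + 256λ - 768.
Try λ = 12: p(12) = 0, so 12 is a root.
Dividing by (λ - 12) leaves λ^2 - 16λ + 64.
The quadratic factor is (λ - 8)^2.
Eigenvalues: 8, 8, 12.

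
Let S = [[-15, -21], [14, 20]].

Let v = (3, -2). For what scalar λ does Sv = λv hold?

Compute Sv: S·(3, -2) = (-3, 2).
Since Sv = λv, compare component 1: -3 = λ·3, so λ = -1.

-1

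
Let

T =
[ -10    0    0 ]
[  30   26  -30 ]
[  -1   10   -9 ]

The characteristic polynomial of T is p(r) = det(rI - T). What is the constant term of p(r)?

p(r) = r^3 - 7r^2 - 104r + 660.
The constant term is 660.

660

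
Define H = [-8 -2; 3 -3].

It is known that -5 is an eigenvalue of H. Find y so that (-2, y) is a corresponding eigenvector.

3

We need (H + 5I)v = 0.
H + 5I = [[-3, -2], [3, 2]].
Row 1: (-3)·-2 + (-2)·y = 0
Row 2: (3)·-2 + (2)·y = 0
Solving gives y = 3.
Check: H·(-2, 3) = (10, -15) = -5·(-2, 3).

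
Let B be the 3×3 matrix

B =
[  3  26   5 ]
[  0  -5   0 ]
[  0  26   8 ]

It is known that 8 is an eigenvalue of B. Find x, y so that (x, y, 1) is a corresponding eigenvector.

1, 0

We need (B - 8I)v = 0.
B - 8I = [[-5, 26, 5], [0, -13, 0], [0, 26, 0]].
Row 1: (-5)·x + (26)·y + (5)·1 = 0
Row 2: (0)·x + (-13)·y + (0)·1 = 0
Row 3: (0)·x + (26)·y + (0)·1 = 0
Solving gives x = 1, y = 0.
Check: B·(1, 0, 1) = (8, 0, 8) = 8·(1, 0, 1).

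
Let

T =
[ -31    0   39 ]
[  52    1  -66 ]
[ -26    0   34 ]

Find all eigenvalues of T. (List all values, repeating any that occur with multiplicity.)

-5, 1, 8

Compute the characteristic polynomial p(r) = det(rI - T).
Cofactor expansion gives p(r) = r^3 - 4r^2 - 37r + 40.
Since p(8) = 0, r = 8 is a root.
Dividing by (r - 8) leaves r^2 + 4r - 5.
The quadratic factors as (r + 5)·(r - 1).
Eigenvalues: -5, 1, 8.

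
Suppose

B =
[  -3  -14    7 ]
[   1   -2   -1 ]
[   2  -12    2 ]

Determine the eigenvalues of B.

-4, -3, 4

The characteristic polynomial is p(r) = det(rI - B).
Expanding the 3×3 determinant: p(r) = r^3 + 3r^2 - 16r - 48.
Since p(-3) = 0, r = -3 is a root.
Factor out (r + 3): p(r) = (r + 3)·(r^2 - 16).
The quadratic factors as (r + 4)·(r - 4).
Eigenvalues: -4, -3, 4.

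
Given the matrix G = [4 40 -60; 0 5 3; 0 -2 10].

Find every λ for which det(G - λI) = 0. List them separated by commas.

4, 7, 8

The characteristic polynomial is p(λ) = det(λI - G).
Cofactor expansion gives p(λ) = λ^3 - 19λ^2 + 116λ - 224.
Rational-root test: λ = 7 gives p(7) = 0.
Dividing by (λ - 7) leaves λ^2 - 12λ + 32.
The quadratic factors as (λ - 4)·(λ - 8).
Eigenvalues: 4, 7, 8.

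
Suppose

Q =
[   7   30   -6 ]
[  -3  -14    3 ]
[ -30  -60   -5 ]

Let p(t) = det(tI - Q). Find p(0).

-40

p(0) = det(0·I − Q) = det(−Q) = (−1)^3·det(Q).
det(Q) = 40, so p(0) = -40.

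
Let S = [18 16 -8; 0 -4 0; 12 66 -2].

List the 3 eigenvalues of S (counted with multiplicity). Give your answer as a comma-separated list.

-4, 6, 10

Set up det(λI - S) = 0.
Expanding the 3×3 determinant: p(λ) = λ^3 - 12λ^2 - 4λ + 240.
Try λ = 10: p(10) = 0, so 10 is a root.
Dividing by (λ - 10) leaves λ^2 - 2λ - 24.
The quadratic factors as (λ + 4)·(λ - 6).
Eigenvalues: -4, 6, 10.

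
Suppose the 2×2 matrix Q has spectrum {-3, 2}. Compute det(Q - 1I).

If Q has eigenvalues -3, 2, then Q - 1I has eigenvalues -4, 1.
det(Q - 1I) = (-4) · (1) = -4.

-4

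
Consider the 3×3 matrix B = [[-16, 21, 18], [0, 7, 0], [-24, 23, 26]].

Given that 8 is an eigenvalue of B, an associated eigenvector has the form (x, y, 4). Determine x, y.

3, 0

We need (B - 8I)v = 0.
B - 8I = [[-24, 21, 18], [0, -1, 0], [-24, 23, 18]].
Row 1: (-24)·x + (21)·y + (18)·4 = 0
Row 2: (0)·x + (-1)·y + (0)·4 = 0
Row 3: (-24)·x + (23)·y + (18)·4 = 0
Solving gives x = 3, y = 0.
Check: B·(3, 0, 4) = (24, 0, 32) = 8·(3, 0, 4).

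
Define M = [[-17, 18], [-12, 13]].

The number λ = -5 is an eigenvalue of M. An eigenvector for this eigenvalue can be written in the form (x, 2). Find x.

We need (M + 5I)v = 0.
M + 5I = [[-12, 18], [-12, 18]].
Row 1: (-12)·x + (18)·2 = 0
Row 2: (-12)·x + (18)·2 = 0
Solving gives x = 3.
Check: M·(3, 2) = (-15, -10) = -5·(3, 2).

3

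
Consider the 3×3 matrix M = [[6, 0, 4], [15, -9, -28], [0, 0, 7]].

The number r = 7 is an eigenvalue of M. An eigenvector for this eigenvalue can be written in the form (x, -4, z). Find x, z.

We need (M - 7I)v = 0.
M - 7I = [[-1, 0, 4], [15, -16, -28], [0, 0, 0]].
Row 1: (-1)·x + (0)·-4 + (4)·z = 0
Row 2: (15)·x + (-16)·-4 + (-28)·z = 0
Row 3: (0)·x + (0)·-4 + (0)·z = 0
Solving gives x = -8, z = -2.
Check: M·(-8, -4, -2) = (-56, -28, -14) = 7·(-8, -4, -2).

-8, -2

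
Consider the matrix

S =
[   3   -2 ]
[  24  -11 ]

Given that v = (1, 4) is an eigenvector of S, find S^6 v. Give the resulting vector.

(15625, 62500)

First find the eigenvalue: Sv = (-5, -20) = -5·(1, 4), so λ = -5.
Then S^6 v = λ^6·v = (-5)^6·(1, 4) = 15625·(1, 4) = (15625, 62500).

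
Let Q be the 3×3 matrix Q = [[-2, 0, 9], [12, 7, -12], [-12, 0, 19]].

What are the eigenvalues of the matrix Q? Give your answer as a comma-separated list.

7, 7, 10

Compute the characteristic polynomial p(μ) = det(μI - Q).
Expanding the 3×3 determinant: p(μ) = μ^3 - 24μ^2 + 189μ - 490.
Since p(7) = 0, μ = 7 is a root.
Factor out (μ - 7): p(μ) = (μ - 7)·(μ^2 - 17μ + 70).
The quadratic factors as (μ - 7)·(μ - 10).
Eigenvalues: 7, 7, 10.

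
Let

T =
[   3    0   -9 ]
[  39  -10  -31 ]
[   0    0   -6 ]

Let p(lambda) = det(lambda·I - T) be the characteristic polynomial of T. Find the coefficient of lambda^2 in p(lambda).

The coefficient of lambda^2 of det(lambda·I - T) is −trace(T).
trace(T) = (3) + (-10) + (-6) = -13, so the coefficient is 13.

13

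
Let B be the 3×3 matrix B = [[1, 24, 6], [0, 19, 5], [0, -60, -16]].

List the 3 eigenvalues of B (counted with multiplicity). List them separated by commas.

Set up det(λI - B) = 0.
Cofactor expansion gives p(λ) = λ^3 - 4λ^2 - λ + 4.
Try λ = -1: p(-1) = 0, so -1 is a root.
Factor out (λ + 1): p(λ) = (λ + 1)·(λ^2 - 5λ + 4).
The quadratic factors as (λ - 1)·(λ - 4).
Eigenvalues: -1, 1, 4.

-1, 1, 4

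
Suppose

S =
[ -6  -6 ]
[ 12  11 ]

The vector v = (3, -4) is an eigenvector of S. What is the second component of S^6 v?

-256

First find the eigenvalue: Sv = (6, -8) = 2·(3, -4), so λ = 2.
Then S^6 v = λ^6·v = 2^6·(3, -4) = 64·(3, -4) = (192, -256).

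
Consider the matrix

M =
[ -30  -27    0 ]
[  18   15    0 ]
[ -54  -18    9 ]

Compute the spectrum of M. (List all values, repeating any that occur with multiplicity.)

Compute the characteristic polynomial p(λ) = det(λI - M).
Expanding the 3×3 determinant: p(λ) = λ^3 + 6λ^2 - 99λ - 324.
Since p(9) = 0, λ = 9 is a root.
Dividing by (λ - 9) leaves λ^2 + 15λ + 36.
The quadratic factors as (λ + 12)·(λ + 3).
Eigenvalues: -12, -3, 9.

-12, -3, 9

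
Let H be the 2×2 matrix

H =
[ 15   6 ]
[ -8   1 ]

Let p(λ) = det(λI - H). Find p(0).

p(0) = det(0·I − H) = det(−H) = (−1)^2·det(H).
det(H) = 63, so p(0) = 63.

63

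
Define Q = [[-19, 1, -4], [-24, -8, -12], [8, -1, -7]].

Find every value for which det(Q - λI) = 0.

-12, -11, -11

Compute the characteristic polynomial p(t) = det(tI - Q).
Expanding along the first row, p(t) = t^3 + 34t^2 + 385t + 1452.
Rational-root test: t = -11 gives p(-11) = 0.
Dividing by (t + 11) leaves t^2 + 23t + 132.
The quadratic factors as (t + 12)·(t + 11).
Eigenvalues: -12, -11, -11.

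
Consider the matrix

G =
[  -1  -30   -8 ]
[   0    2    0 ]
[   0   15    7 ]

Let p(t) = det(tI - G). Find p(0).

p(0) = det(0·I − G) = det(−G) = (−1)^3·det(G).
det(G) = -14, so p(0) = 14.

14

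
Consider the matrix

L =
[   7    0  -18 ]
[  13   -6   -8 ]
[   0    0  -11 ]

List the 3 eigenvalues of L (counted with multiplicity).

-11, -6, 7

Compute the characteristic polynomial p(t) = det(tI - L).
Cofactor expansion gives p(t) = t^3 + 10t^2 - 53t - 462.
Since p(-6) = 0, t = -6 is a root.
Factor out (t + 6): p(t) = (t + 6)·(t^2 + 4t - 77).
The quadratic factors as (t + 11)·(t - 7).
Eigenvalues: -11, -6, 7.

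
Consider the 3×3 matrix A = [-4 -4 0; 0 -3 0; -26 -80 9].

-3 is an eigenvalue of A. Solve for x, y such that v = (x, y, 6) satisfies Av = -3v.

We need (A + 3I)v = 0.
A + 3I = [[-1, -4, 0], [0, 0, 0], [-26, -80, 12]].
Row 1: (-1)·x + (-4)·y + (0)·6 = 0
Row 2: (0)·x + (0)·y + (0)·6 = 0
Row 3: (-26)·x + (-80)·y + (12)·6 = 0
Solving gives x = 12, y = -3.
Check: A·(12, -3, 6) = (-36, 9, -18) = -3·(12, -3, 6).

12, -3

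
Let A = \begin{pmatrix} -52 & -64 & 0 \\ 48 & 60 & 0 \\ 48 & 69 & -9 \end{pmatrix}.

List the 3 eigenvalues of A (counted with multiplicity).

-9, -4, 12

The characteristic polynomial is p(t) = det(tI - A).
Cofactor expansion gives p(t) = t^3 + t^2 - 120t - 432.
Try t = -4: p(-4) = 0, so -4 is a root.
Dividing by (t + 4) leaves t^2 - 3t - 108.
The quadratic factors as (t + 9)·(t - 12).
Eigenvalues: -9, -4, 12.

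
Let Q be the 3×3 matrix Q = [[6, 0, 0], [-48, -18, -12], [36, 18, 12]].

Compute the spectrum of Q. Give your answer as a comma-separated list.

The characteristic polynomial is p(λ) = det(λI - Q).
Cofactor expansion gives p(λ) = λ^3 - 36λ.
Rational-root test: λ = 6 gives p(6) = 0.
Dividing by (λ - 6) leaves λ^2 + 6λ.
The quadratic factors as (λ + 6)·λ.
Eigenvalues: -6, 0, 6.

-6, 0, 6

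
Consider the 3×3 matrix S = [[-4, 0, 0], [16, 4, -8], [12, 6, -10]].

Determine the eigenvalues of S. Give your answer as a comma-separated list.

Set up det(tI - S) = 0.
Expanding along the first row, p(t) = t^3 + 10t^2 + 32t + 32.
Rational-root test: t = -2 gives p(-2) = 0.
Dividing by (t + 2) leaves t^2 + 8t + 16.
The quadratic factor is (t + 4)^2.
Eigenvalues: -4, -4, -2.

-4, -4, -2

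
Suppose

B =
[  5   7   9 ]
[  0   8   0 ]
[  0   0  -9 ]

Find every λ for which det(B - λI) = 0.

-9, 5, 8

B is upper triangular, so its eigenvalues are the diagonal entries.
Diagonal: 5, 8, -9.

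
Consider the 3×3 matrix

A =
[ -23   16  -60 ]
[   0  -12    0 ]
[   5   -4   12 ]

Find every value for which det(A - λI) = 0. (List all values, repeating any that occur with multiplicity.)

-12, -8, -3

Set up det(μI - A) = 0.
Cofactor expansion gives p(μ) = μ^3 + 23μ^2 + 156μ + 288.
Since p(-3) = 0, μ = -3 is a root.
Dividing by (μ + 3) leaves μ^2 + 20μ + 96.
The quadratic factors as (μ + 12)·(μ + 8).
Eigenvalues: -12, -8, -3.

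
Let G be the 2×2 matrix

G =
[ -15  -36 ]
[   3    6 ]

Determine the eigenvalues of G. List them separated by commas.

det(G - sI) = (-15 - s)(6 - s) - (-36)·(3) = s^2 + 9s + 18.
This factors as (s + 6)·(s + 3) = 0.
Eigenvalues: -6, -3.

-6, -3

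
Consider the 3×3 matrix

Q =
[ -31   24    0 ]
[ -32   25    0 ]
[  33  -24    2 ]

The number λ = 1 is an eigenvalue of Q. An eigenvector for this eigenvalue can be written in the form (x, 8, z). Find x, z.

We need (Q - 1I)v = 0.
Q - 1I = [[-32, 24, 0], [-32, 24, 0], [33, -24, 1]].
Row 1: (-32)·x + (24)·8 + (0)·z = 0
Row 2: (-32)·x + (24)·8 + (0)·z = 0
Row 3: (33)·x + (-24)·8 + (1)·z = 0
Solving gives x = 6, z = -6.
Check: Q·(6, 8, -6) = (6, 8, -6) = 1·(6, 8, -6).

6, -6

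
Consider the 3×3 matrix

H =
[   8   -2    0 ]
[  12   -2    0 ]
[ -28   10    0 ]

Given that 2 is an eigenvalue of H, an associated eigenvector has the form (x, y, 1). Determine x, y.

1, 3

We need (H - 2I)v = 0.
H - 2I = [[6, -2, 0], [12, -4, 0], [-28, 10, -2]].
Row 1: (6)·x + (-2)·y + (0)·1 = 0
Row 2: (12)·x + (-4)·y + (0)·1 = 0
Row 3: (-28)·x + (10)·y + (-2)·1 = 0
Solving gives x = 1, y = 3.
Check: H·(1, 3, 1) = (2, 6, 2) = 2·(1, 3, 1).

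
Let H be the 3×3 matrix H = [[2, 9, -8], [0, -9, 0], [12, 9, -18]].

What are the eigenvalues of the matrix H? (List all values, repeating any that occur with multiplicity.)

Set up det(lambda·I - H) = 0.
Cofactor expansion gives p(lambda) = lambda^3 + 25·lambda^2 + 204·lambda + 540.
Rational-root test: lambda = -6 gives p(-6) = 0.
Factor out (lambda + 6): p(lambda) = (lambda + 6)·(lambda^2 + 19·lambda + 90).
The quadratic factors as (lambda + 10)·(lambda + 9).
Eigenvalues: -10, -9, -6.

-10, -9, -6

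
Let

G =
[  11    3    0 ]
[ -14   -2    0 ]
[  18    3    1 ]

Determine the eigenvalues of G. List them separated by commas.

1, 4, 5

Set up det(lambda·I - G) = 0.
Cofactor expansion gives p(lambda) = lambda^3 - 10·lambda^2 + 29·lambda - 20.
Try lambda = 1: p(1) = 0, so 1 is a root.
Factor out (lambda - 1): p(lambda) = (lambda - 1)·(lambda^2 - 9·lambda + 20).
The quadratic factors as (lambda - 4)·(lambda - 5).
Eigenvalues: 1, 4, 5.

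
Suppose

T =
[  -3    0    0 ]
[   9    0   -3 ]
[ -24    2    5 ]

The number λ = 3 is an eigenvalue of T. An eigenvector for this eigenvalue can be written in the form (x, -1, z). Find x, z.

We need (T - 3I)v = 0.
T - 3I = [[-6, 0, 0], [9, -3, -3], [-24, 2, 2]].
Row 1: (-6)·x + (0)·-1 + (0)·z = 0
Row 2: (9)·x + (-3)·-1 + (-3)·z = 0
Row 3: (-24)·x + (2)·-1 + (2)·z = 0
Solving gives x = 0, z = 1.
Check: T·(0, -1, 1) = (0, -3, 3) = 3·(0, -1, 1).

0, 1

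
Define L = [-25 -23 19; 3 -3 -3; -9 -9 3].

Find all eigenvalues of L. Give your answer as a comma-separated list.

Compute the characteristic polynomial p(r) = det(rI - L).
Cofactor expansion gives p(r) = r^3 + 25r^2 + 204r + 540.
Rational-root test: r = -10 gives p(-10) = 0.
Dividing by (r + 10) leaves r^2 + 15r + 54.
The quadratic factors as (r + 9)·(r + 6).
Eigenvalues: -10, -9, -6.

-10, -9, -6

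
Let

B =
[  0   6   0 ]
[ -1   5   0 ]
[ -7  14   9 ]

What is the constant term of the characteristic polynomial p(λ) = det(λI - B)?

p(0) = det(0·I − B) = det(−B) = (−1)^3·det(B).
det(B) = 54, so p(0) = -54.

-54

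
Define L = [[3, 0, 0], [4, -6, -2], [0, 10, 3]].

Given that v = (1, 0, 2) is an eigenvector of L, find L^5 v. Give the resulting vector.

First find the eigenvalue: Lv = (3, 0, 6) = 3·(1, 0, 2), so λ = 3.
Then L^5 v = λ^5·v = 3^5·(1, 0, 2) = 243·(1, 0, 2) = (243, 0, 486).

(243, 0, 486)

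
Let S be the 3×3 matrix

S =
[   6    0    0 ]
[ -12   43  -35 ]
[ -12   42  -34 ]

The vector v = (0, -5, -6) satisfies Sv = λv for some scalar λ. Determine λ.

1

Compute Sv: S·(0, -5, -6) = (0, -5, -6).
Since Sv = λv, compare component 2: -5 = λ·-5, so λ = 1.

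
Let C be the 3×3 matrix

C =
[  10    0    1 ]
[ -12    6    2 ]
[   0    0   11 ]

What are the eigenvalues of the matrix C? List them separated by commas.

The characteristic polynomial is p(lambda) = det(lambda·I - C).
Expanding along the first row, p(lambda) = lambda^3 - 27·lambda^2 + 236·lambda - 660.
Try lambda = 11: p(11) = 0, so 11 is a root.
Dividing by (lambda - 11) leaves lambda^2 - 16·lambda + 60.
The quadratic factors as (lambda - 6)·(lambda - 10).
Eigenvalues: 6, 10, 11.

6, 10, 11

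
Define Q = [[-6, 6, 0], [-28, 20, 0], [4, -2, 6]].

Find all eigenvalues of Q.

The characteristic polynomial is p(μ) = det(μI - Q).
Expanding along the first row, p(μ) = μ^3 - 20μ^2 + 132μ - 288.
Rational-root test: μ = 6 gives p(6) = 0.
Factor out (μ - 6): p(μ) = (μ - 6)·(μ^2 - 14μ + 48).
The quadratic factors as (μ - 6)·(μ - 8).
Eigenvalues: 6, 6, 8.

6, 6, 8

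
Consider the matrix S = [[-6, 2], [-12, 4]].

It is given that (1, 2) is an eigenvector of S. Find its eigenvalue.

Compute Sv: S·(1, 2) = (-2, -4).
Since Sv = λv, compare component 1: -2 = λ·1, so λ = -2.

-2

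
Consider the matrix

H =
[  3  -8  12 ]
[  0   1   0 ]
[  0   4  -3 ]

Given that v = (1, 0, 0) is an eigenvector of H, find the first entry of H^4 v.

81

First find the eigenvalue: Hv = (3, 0, 0) = 3·(1, 0, 0), so λ = 3.
Then H^4 v = λ^4·v = 3^4·(1, 0, 0) = 81·(1, 0, 0) = (81, 0, 0).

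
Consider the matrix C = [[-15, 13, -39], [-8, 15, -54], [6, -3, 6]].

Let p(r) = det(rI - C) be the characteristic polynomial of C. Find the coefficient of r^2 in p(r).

-6

The coefficient of r^2 of det(rI - C) is −trace(C).
trace(C) = (-15) + (15) + (6) = 6, so the coefficient is -6.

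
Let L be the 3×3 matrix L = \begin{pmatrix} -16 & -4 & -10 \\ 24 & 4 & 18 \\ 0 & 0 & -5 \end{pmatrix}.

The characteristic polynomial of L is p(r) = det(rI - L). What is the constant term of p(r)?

p(r) = r^3 + 17r^2 + 92r + 160.
The constant term is 160.

160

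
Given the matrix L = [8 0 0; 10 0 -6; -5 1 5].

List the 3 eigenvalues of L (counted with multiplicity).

2, 3, 8

The characteristic polynomial is p(λ) = det(λI - L).
Cofactor expansion gives p(λ) = λ^3 - 13λ^2 + 46λ - 48.
Rational-root test: λ = 2 gives p(2) = 0.
Factor out (λ - 2): p(λ) = (λ - 2)·(λ^2 - 11λ + 24).
The quadratic factors as (λ - 3)·(λ - 8).
Eigenvalues: 2, 3, 8.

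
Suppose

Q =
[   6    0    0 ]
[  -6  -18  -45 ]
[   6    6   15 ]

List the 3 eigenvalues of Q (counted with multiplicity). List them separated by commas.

Compute the characteristic polynomial p(λ) = det(λI - Q).
Expanding the 3×3 determinant: p(λ) = λ^3 - 3λ^2 - 18λ.
Since p(0) = 0, λ = 0 is a root.
Factor out λ: p(λ) = λ·(λ^2 - 3λ - 18).
The quadratic factors as (λ + 3)·(λ - 6).
Eigenvalues: -3, 0, 6.

-3, 0, 6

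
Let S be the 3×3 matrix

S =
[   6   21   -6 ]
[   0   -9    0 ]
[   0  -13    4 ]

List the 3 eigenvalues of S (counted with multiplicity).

-9, 4, 6

The characteristic polynomial is p(r) = det(rI - S).
Expanding along the first row, p(r) = r^3 - r^2 - 66r + 216.
Since p(4) = 0, r = 4 is a root.
Factor out (r - 4): p(r) = (r - 4)·(r^2 + 3r - 54).
The quadratic factors as (r + 9)·(r - 6).
Eigenvalues: -9, 4, 6.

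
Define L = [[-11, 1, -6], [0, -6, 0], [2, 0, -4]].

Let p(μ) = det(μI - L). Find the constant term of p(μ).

p(μ) = μ^3 + 21μ^2 + 146μ + 336.
The constant term is 336.

336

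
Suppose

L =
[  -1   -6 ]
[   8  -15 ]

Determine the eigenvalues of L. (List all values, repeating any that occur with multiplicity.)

det(L - rI) = (-1 - r)(-15 - r) - (-6)·(8) = r^2 + 16r + 63.
This factors as (r + 9)·(r + 7) = 0.
Eigenvalues: -9, -7.

-9, -7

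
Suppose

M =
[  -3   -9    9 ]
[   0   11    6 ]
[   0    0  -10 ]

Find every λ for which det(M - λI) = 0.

-10, -3, 11

M is upper triangular, so its eigenvalues are the diagonal entries.
Diagonal: -3, 11, -10.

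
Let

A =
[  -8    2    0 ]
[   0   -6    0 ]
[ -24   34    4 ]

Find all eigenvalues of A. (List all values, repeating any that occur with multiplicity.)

-8, -6, 4

Set up det(lambda·I - A) = 0.
Expanding along the first row, p(lambda) = lambda^3 + 10·lambda^2 - 8·lambda - 192.
Rational-root test: lambda = -8 gives p(-8) = 0.
Dividing by (lambda + 8) leaves lambda^2 + 2·lambda - 24.
The quadratic factors as (lambda + 6)·(lambda - 4).
Eigenvalues: -8, -6, 4.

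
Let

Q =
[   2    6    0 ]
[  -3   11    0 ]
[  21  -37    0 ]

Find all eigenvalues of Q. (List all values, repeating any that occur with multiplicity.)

Compute the characteristic polynomial p(μ) = det(μI - Q).
Cofactor expansion gives p(μ) = μ^3 - 13μ^2 + 40μ.
Try μ = 5: p(5) = 0, so 5 is a root.
Factor out (μ - 5): p(μ) = (μ - 5)·(μ^2 - 8μ).
The quadratic factors as μ·(μ - 8).
Eigenvalues: 0, 5, 8.

0, 5, 8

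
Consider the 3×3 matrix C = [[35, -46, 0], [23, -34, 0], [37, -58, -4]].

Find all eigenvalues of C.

Set up det(λI - C) = 0.
Cofactor expansion gives p(λ) = λ^3 + 3λ^2 - 136λ - 528.
Try λ = -11: p(-11) = 0, so -11 is a root.
Dividing by (λ + 11) leaves λ^2 - 8λ - 48.
The quadratic factors as (λ + 4)·(λ - 12).
Eigenvalues: -11, -4, 12.

-11, -4, 12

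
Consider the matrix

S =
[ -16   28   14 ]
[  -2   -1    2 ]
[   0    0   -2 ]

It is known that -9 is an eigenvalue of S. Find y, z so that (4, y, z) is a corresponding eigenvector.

1, 0

We need (S + 9I)v = 0.
S + 9I = [[-7, 28, 14], [-2, 8, 2], [0, 0, 7]].
Row 1: (-7)·4 + (28)·y + (14)·z = 0
Row 2: (-2)·4 + (8)·y + (2)·z = 0
Row 3: (0)·4 + (0)·y + (7)·z = 0
Solving gives y = 1, z = 0.
Check: S·(4, 1, 0) = (-36, -9, 0) = -9·(4, 1, 0).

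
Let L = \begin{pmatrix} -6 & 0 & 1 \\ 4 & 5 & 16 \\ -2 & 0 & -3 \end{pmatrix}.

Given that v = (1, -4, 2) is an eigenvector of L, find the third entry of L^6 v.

First find the eigenvalue: Lv = (-4, 16, -8) = -4·(1, -4, 2), so λ = -4.
Then L^6 v = λ^6·v = (-4)^6·(1, -4, 2) = 4096·(1, -4, 2) = (4096, -16384, 8192).

8192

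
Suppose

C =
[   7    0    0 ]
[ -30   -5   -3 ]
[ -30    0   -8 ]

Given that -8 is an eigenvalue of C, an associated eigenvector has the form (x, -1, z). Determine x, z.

0, -1

We need (C + 8I)v = 0.
C + 8I = [[15, 0, 0], [-30, 3, -3], [-30, 0, 0]].
Row 1: (15)·x + (0)·-1 + (0)·z = 0
Row 2: (-30)·x + (3)·-1 + (-3)·z = 0
Row 3: (-30)·x + (0)·-1 + (0)·z = 0
Solving gives x = 0, z = -1.
Check: C·(0, -1, -1) = (0, 8, 8) = -8·(0, -1, -1).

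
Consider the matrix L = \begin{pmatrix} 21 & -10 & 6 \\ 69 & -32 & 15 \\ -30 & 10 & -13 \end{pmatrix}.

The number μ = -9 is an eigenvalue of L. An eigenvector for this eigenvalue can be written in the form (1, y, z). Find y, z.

We need (L + 9I)v = 0.
L + 9I = [[30, -10, 6], [69, -23, 15], [-30, 10, -4]].
Row 1: (30)·1 + (-10)·y + (6)·z = 0
Row 2: (69)·1 + (-23)·y + (15)·z = 0
Row 3: (-30)·1 + (10)·y + (-4)·z = 0
Solving gives y = 3, z = 0.
Check: L·(1, 3, 0) = (-9, -27, 0) = -9·(1, 3, 0).

3, 0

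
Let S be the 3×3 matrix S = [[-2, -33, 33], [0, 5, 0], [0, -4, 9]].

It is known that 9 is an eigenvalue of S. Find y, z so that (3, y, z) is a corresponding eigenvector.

We need (S - 9I)v = 0.
S - 9I = [[-11, -33, 33], [0, -4, 0], [0, -4, 0]].
Row 1: (-11)·3 + (-33)·y + (33)·z = 0
Row 2: (0)·3 + (-4)·y + (0)·z = 0
Row 3: (0)·3 + (-4)·y + (0)·z = 0
Solving gives y = 0, z = 1.
Check: S·(3, 0, 1) = (27, 0, 9) = 9·(3, 0, 1).

0, 1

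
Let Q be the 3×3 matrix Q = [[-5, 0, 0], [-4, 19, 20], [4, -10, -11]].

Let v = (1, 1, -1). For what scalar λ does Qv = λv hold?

-5

Compute Qv: Q·(1, 1, -1) = (-5, -5, 5).
Since Qv = λv, compare component 1: -5 = λ·1, so λ = -5.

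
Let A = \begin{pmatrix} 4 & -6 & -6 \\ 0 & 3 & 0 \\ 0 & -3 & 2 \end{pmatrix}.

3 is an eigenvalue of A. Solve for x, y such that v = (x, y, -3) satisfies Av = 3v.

We need (A - 3I)v = 0.
A - 3I = [[1, -6, -6], [0, 0, 0], [0, -3, -1]].
Row 1: (1)·x + (-6)·y + (-6)·-3 = 0
Row 2: (0)·x + (0)·y + (0)·-3 = 0
Row 3: (0)·x + (-3)·y + (-1)·-3 = 0
Solving gives x = -12, y = 1.
Check: A·(-12, 1, -3) = (-36, 3, -9) = 3·(-12, 1, -3).

-12, 1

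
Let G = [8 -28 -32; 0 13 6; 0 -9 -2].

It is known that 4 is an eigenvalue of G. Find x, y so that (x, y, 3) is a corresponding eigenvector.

We need (G - 4I)v = 0.
G - 4I = [[4, -28, -32], [0, 9, 6], [0, -9, -6]].
Row 1: (4)·x + (-28)·y + (-32)·3 = 0
Row 2: (0)·x + (9)·y + (6)·3 = 0
Row 3: (0)·x + (-9)·y + (-6)·3 = 0
Solving gives x = 10, y = -2.
Check: G·(10, -2, 3) = (40, -8, 12) = 4·(10, -2, 3).

10, -2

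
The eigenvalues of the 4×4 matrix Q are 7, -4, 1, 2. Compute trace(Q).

trace(Q) is the sum of the eigenvalues: (7) + (-4) + (1) + (2) = 6.

6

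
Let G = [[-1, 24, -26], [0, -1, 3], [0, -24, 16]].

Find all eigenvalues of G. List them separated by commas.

The characteristic polynomial is p(μ) = det(μI - G).
Cofactor expansion gives p(μ) = μ^3 - 14μ^2 + 41μ + 56.
Rational-root test: μ = -1 gives p(-1) = 0.
Factor out (μ + 1): p(μ) = (μ + 1)·(μ^2 - 15μ + 56).
The quadratic factors as (μ - 7)·(μ - 8).
Eigenvalues: -1, 7, 8.

-1, 7, 8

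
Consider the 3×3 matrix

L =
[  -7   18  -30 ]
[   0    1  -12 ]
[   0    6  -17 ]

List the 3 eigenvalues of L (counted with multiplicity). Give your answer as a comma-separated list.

-11, -7, -5

Set up det(rI - L) = 0.
Expanding the 3×3 determinant: p(r) = r^3 + 23r^2 + 167r + 385.
Rational-root test: r = -5 gives p(-5) = 0.
Dividing by (r + 5) leaves r^2 + 18r + 77.
The quadratic factors as (r + 11)·(r + 7).
Eigenvalues: -11, -7, -5.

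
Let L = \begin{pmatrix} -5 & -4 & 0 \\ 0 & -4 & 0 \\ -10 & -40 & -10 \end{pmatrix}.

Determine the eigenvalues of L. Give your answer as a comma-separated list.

Set up det(λI - L) = 0.
Expanding along the first row, p(λ) = λ^3 + 19λ^2 + 110λ + 200.
Since p(-4) = 0, λ = -4 is a root.
Factor out (λ + 4): p(λ) = (λ + 4)·(λ^2 + 15λ + 50).
The quadratic factors as (λ + 10)·(λ + 5).
Eigenvalues: -10, -5, -4.

-10, -5, -4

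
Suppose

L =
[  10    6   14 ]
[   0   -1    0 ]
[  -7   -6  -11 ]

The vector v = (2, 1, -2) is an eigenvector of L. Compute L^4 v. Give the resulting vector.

First find the eigenvalue: Lv = (-2, -1, 2) = -1·(2, 1, -2), so λ = -1.
Then L^4 v = λ^4·v = (-1)^4·(2, 1, -2) = 1·(2, 1, -2) = (2, 1, -2).

(2, 1, -2)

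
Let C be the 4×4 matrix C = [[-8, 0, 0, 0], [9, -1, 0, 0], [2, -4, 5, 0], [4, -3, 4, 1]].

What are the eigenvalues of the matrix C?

C is lower triangular, so its eigenvalues are the diagonal entries.
Diagonal: -8, -1, 5, 1.

-8, -1, 1, 5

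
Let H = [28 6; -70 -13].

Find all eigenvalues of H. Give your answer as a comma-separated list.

7, 8

det(H - lambda·I) = (28 - lambda)(-13 - lambda) - (6)·(-70) = lambda^2 - 15·lambda + 56.
This factors as (lambda - 7)·(lambda - 8) = 0.
Eigenvalues: 7, 8.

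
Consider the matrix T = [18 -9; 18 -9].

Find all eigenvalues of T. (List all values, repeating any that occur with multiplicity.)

det(T - λI) = (18 - λ)(-9 - λ) - (-9)·(18) = λ^2 - 9λ.
This factors as λ·(λ - 9) = 0.
Eigenvalues: 0, 9.

0, 9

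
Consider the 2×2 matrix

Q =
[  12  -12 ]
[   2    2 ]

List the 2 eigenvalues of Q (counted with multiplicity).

det(Q - rI) = (12 - r)(2 - r) - (-12)·(2) = r^2 - 14r + 48.
This factors as (r - 6)·(r - 8) = 0.
Eigenvalues: 6, 8.

6, 8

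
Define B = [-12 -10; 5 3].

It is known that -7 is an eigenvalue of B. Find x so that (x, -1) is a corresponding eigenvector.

2

We need (B + 7I)v = 0.
B + 7I = [[-5, -10], [5, 10]].
Row 1: (-5)·x + (-10)·-1 = 0
Row 2: (5)·x + (10)·-1 = 0
Solving gives x = 2.
Check: B·(2, -1) = (-14, 7) = -7·(2, -1).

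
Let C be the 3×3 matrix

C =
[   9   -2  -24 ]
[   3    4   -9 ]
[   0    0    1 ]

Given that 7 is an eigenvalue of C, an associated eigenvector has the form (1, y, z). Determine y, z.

1, 0

We need (C - 7I)v = 0.
C - 7I = [[2, -2, -24], [3, -3, -9], [0, 0, -6]].
Row 1: (2)·1 + (-2)·y + (-24)·z = 0
Row 2: (3)·1 + (-3)·y + (-9)·z = 0
Row 3: (0)·1 + (0)·y + (-6)·z = 0
Solving gives y = 1, z = 0.
Check: C·(1, 1, 0) = (7, 7, 0) = 7·(1, 1, 0).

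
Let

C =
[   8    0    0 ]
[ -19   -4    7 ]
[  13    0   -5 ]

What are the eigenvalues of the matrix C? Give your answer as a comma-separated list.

-5, -4, 8

The characteristic polynomial is p(λ) = det(λI - C).
Cofactor expansion gives p(λ) = λ^3 + λ^2 - 52λ - 160.
Try λ = -5: p(-5) = 0, so -5 is a root.
Factor out (λ + 5): p(λ) = (λ + 5)·(λ^2 - 4λ - 32).
The quadratic factors as (λ + 4)·(λ - 8).
Eigenvalues: -5, -4, 8.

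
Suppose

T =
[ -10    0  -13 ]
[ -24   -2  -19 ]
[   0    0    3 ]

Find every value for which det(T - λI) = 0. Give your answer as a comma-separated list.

-10, -2, 3

The characteristic polynomial is p(r) = det(rI - T).
Expanding the 3×3 determinant: p(r) = r^3 + 9r^2 - 16r - 60.
Rational-root test: r = 3 gives p(3) = 0.
Dividing by (r - 3) leaves r^2 + 12r + 20.
The quadratic factors as (r + 10)·(r + 2).
Eigenvalues: -10, -2, 3.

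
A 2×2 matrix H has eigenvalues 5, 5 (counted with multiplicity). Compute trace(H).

trace(H) is the sum of the eigenvalues: (5) + (5) = 10.

10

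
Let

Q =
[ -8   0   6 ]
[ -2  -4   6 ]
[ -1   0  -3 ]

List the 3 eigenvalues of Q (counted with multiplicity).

The characteristic polynomial is p(λ) = det(λI - Q).
Expanding the 3×3 determinant: p(λ) = λ^3 + 15λ^2 + 74λ + 120.
Rational-root test: λ = -4 gives p(-4) = 0.
Factor out (λ + 4): p(λ) = (λ + 4)·(λ^2 + 11λ + 30).
The quadratic factors as (λ + 6)·(λ + 5).
Eigenvalues: -6, -5, -4.

-6, -5, -4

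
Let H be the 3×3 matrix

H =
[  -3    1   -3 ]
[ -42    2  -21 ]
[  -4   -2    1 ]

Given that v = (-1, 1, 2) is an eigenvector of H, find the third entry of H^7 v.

256

First find the eigenvalue: Hv = (-2, 2, 4) = 2·(-1, 1, 2), so λ = 2.
Then H^7 v = λ^7·v = 2^7·(-1, 1, 2) = 128·(-1, 1, 2) = (-128, 128, 256).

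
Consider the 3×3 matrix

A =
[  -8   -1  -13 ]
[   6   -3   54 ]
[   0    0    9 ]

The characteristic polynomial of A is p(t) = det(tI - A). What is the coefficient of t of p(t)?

p(t) = t^3 + 2t^2 - 69t - 270.
The coefficient of t is -69.

-69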